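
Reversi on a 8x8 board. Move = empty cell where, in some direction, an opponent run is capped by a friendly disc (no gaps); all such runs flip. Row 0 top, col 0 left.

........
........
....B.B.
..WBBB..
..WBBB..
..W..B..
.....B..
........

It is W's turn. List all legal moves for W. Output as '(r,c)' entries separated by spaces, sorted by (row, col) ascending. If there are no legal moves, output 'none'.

(1,3): no bracket -> illegal
(1,4): no bracket -> illegal
(1,5): flips 2 -> legal
(1,6): no bracket -> illegal
(1,7): no bracket -> illegal
(2,2): no bracket -> illegal
(2,3): no bracket -> illegal
(2,5): flips 2 -> legal
(2,7): no bracket -> illegal
(3,6): flips 3 -> legal
(3,7): no bracket -> illegal
(4,6): flips 3 -> legal
(5,3): no bracket -> illegal
(5,4): flips 1 -> legal
(5,6): no bracket -> illegal
(6,4): no bracket -> illegal
(6,6): no bracket -> illegal
(7,4): no bracket -> illegal
(7,5): no bracket -> illegal
(7,6): no bracket -> illegal

Answer: (1,5) (2,5) (3,6) (4,6) (5,4)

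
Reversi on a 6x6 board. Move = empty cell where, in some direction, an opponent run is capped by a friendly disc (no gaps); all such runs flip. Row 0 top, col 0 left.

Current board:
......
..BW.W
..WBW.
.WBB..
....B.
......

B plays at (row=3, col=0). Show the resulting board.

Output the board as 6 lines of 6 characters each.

Place B at (3,0); scan 8 dirs for brackets.
Dir NW: edge -> no flip
Dir N: first cell '.' (not opp) -> no flip
Dir NE: first cell '.' (not opp) -> no flip
Dir W: edge -> no flip
Dir E: opp run (3,1) capped by B -> flip
Dir SW: edge -> no flip
Dir S: first cell '.' (not opp) -> no flip
Dir SE: first cell '.' (not opp) -> no flip
All flips: (3,1)

Answer: ......
..BW.W
..WBW.
BBBB..
....B.
......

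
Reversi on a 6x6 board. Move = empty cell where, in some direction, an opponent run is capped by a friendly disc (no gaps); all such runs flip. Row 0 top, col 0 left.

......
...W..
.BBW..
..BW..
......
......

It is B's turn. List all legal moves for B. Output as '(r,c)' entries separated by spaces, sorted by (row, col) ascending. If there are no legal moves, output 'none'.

(0,2): no bracket -> illegal
(0,3): no bracket -> illegal
(0,4): flips 1 -> legal
(1,2): no bracket -> illegal
(1,4): flips 1 -> legal
(2,4): flips 1 -> legal
(3,4): flips 1 -> legal
(4,2): no bracket -> illegal
(4,3): no bracket -> illegal
(4,4): flips 1 -> legal

Answer: (0,4) (1,4) (2,4) (3,4) (4,4)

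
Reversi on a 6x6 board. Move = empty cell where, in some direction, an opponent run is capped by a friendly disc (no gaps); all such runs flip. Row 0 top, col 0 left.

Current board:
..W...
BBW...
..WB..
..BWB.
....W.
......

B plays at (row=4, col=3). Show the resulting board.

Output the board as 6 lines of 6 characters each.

Answer: ..W...
BBW...
..WB..
..BBB.
...BW.
......

Derivation:
Place B at (4,3); scan 8 dirs for brackets.
Dir NW: first cell 'B' (not opp) -> no flip
Dir N: opp run (3,3) capped by B -> flip
Dir NE: first cell 'B' (not opp) -> no flip
Dir W: first cell '.' (not opp) -> no flip
Dir E: opp run (4,4), next='.' -> no flip
Dir SW: first cell '.' (not opp) -> no flip
Dir S: first cell '.' (not opp) -> no flip
Dir SE: first cell '.' (not opp) -> no flip
All flips: (3,3)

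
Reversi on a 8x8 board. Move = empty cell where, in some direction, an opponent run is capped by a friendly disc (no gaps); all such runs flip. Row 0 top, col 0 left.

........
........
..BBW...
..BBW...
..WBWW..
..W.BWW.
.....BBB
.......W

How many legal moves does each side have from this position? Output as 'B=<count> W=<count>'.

Answer: B=12 W=11

Derivation:
-- B to move --
(1,3): no bracket -> illegal
(1,4): flips 3 -> legal
(1,5): flips 1 -> legal
(2,5): flips 2 -> legal
(3,1): no bracket -> illegal
(3,5): flips 3 -> legal
(3,6): flips 1 -> legal
(4,1): flips 1 -> legal
(4,6): flips 3 -> legal
(4,7): flips 1 -> legal
(5,1): flips 1 -> legal
(5,3): no bracket -> illegal
(5,7): flips 2 -> legal
(6,1): flips 1 -> legal
(6,2): flips 2 -> legal
(6,3): no bracket -> illegal
(6,4): no bracket -> illegal
(7,6): no bracket -> illegal
B mobility = 12
-- W to move --
(1,1): flips 2 -> legal
(1,2): flips 3 -> legal
(1,3): no bracket -> illegal
(1,4): no bracket -> illegal
(2,1): flips 2 -> legal
(3,1): flips 2 -> legal
(4,1): no bracket -> illegal
(5,3): flips 1 -> legal
(5,7): flips 1 -> legal
(6,3): flips 1 -> legal
(6,4): flips 1 -> legal
(7,4): flips 1 -> legal
(7,5): flips 1 -> legal
(7,6): flips 1 -> legal
W mobility = 11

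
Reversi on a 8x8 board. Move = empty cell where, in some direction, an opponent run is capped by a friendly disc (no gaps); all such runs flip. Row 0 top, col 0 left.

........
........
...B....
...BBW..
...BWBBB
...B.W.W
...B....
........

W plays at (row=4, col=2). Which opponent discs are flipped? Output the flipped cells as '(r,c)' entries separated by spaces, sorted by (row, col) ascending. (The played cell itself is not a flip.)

Dir NW: first cell '.' (not opp) -> no flip
Dir N: first cell '.' (not opp) -> no flip
Dir NE: opp run (3,3), next='.' -> no flip
Dir W: first cell '.' (not opp) -> no flip
Dir E: opp run (4,3) capped by W -> flip
Dir SW: first cell '.' (not opp) -> no flip
Dir S: first cell '.' (not opp) -> no flip
Dir SE: opp run (5,3), next='.' -> no flip

Answer: (4,3)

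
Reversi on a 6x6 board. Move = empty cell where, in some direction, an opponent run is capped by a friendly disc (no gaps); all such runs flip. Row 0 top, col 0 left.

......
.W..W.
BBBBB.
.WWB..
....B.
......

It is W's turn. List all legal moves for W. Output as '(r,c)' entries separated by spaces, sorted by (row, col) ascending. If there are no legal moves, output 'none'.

(1,0): flips 1 -> legal
(1,2): flips 1 -> legal
(1,3): flips 1 -> legal
(1,5): no bracket -> illegal
(2,5): no bracket -> illegal
(3,0): no bracket -> illegal
(3,4): flips 2 -> legal
(3,5): no bracket -> illegal
(4,2): no bracket -> illegal
(4,3): no bracket -> illegal
(4,5): no bracket -> illegal
(5,3): no bracket -> illegal
(5,4): no bracket -> illegal
(5,5): flips 3 -> legal

Answer: (1,0) (1,2) (1,3) (3,4) (5,5)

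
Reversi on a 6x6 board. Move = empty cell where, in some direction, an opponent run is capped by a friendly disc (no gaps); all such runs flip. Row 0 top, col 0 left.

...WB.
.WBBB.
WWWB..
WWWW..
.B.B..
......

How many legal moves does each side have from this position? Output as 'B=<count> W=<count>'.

Answer: B=5 W=10

Derivation:
-- B to move --
(0,0): no bracket -> illegal
(0,1): flips 3 -> legal
(0,2): flips 1 -> legal
(1,0): flips 3 -> legal
(2,4): no bracket -> illegal
(3,4): no bracket -> illegal
(4,0): flips 2 -> legal
(4,2): flips 2 -> legal
(4,4): no bracket -> illegal
B mobility = 5
-- W to move --
(0,1): no bracket -> illegal
(0,2): flips 1 -> legal
(0,5): flips 3 -> legal
(1,5): flips 3 -> legal
(2,4): flips 1 -> legal
(2,5): flips 1 -> legal
(3,4): no bracket -> illegal
(4,0): no bracket -> illegal
(4,2): no bracket -> illegal
(4,4): no bracket -> illegal
(5,0): flips 1 -> legal
(5,1): flips 1 -> legal
(5,2): flips 1 -> legal
(5,3): flips 1 -> legal
(5,4): flips 1 -> legal
W mobility = 10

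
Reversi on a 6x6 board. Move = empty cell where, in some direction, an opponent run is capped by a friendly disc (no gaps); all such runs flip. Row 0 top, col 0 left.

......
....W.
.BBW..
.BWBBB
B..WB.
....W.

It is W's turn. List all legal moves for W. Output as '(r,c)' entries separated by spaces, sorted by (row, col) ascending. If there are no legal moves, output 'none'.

(1,0): flips 1 -> legal
(1,1): no bracket -> illegal
(1,2): flips 1 -> legal
(1,3): no bracket -> illegal
(2,0): flips 2 -> legal
(2,4): flips 2 -> legal
(2,5): flips 1 -> legal
(3,0): flips 1 -> legal
(4,1): no bracket -> illegal
(4,2): no bracket -> illegal
(4,5): flips 2 -> legal
(5,0): no bracket -> illegal
(5,1): no bracket -> illegal
(5,3): no bracket -> illegal
(5,5): no bracket -> illegal

Answer: (1,0) (1,2) (2,0) (2,4) (2,5) (3,0) (4,5)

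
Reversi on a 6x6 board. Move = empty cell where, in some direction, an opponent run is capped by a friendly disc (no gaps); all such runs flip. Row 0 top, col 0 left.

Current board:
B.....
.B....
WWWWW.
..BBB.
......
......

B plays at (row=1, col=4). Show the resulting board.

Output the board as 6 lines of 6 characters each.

Answer: B.....
.B..B.
WWWBB.
..BBB.
......
......

Derivation:
Place B at (1,4); scan 8 dirs for brackets.
Dir NW: first cell '.' (not opp) -> no flip
Dir N: first cell '.' (not opp) -> no flip
Dir NE: first cell '.' (not opp) -> no flip
Dir W: first cell '.' (not opp) -> no flip
Dir E: first cell '.' (not opp) -> no flip
Dir SW: opp run (2,3) capped by B -> flip
Dir S: opp run (2,4) capped by B -> flip
Dir SE: first cell '.' (not opp) -> no flip
All flips: (2,3) (2,4)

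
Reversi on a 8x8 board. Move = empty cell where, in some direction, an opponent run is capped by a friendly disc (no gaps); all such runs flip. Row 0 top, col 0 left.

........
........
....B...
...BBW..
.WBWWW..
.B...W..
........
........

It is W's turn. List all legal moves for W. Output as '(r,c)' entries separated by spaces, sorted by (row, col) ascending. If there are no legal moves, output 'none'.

Answer: (1,3) (1,4) (2,2) (2,3) (2,5) (3,2) (6,1)

Derivation:
(1,3): flips 1 -> legal
(1,4): flips 2 -> legal
(1,5): no bracket -> illegal
(2,2): flips 1 -> legal
(2,3): flips 2 -> legal
(2,5): flips 1 -> legal
(3,1): no bracket -> illegal
(3,2): flips 2 -> legal
(4,0): no bracket -> illegal
(5,0): no bracket -> illegal
(5,2): no bracket -> illegal
(5,3): no bracket -> illegal
(6,0): no bracket -> illegal
(6,1): flips 1 -> legal
(6,2): no bracket -> illegal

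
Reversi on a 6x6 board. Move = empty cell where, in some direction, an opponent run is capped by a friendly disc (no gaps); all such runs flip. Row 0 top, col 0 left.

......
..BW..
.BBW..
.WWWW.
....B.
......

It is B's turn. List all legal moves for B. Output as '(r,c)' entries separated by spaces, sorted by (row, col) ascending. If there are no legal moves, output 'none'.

(0,2): no bracket -> illegal
(0,3): no bracket -> illegal
(0,4): flips 1 -> legal
(1,4): flips 1 -> legal
(2,0): no bracket -> illegal
(2,4): flips 2 -> legal
(2,5): no bracket -> illegal
(3,0): no bracket -> illegal
(3,5): no bracket -> illegal
(4,0): flips 1 -> legal
(4,1): flips 1 -> legal
(4,2): flips 1 -> legal
(4,3): flips 1 -> legal
(4,5): flips 2 -> legal

Answer: (0,4) (1,4) (2,4) (4,0) (4,1) (4,2) (4,3) (4,5)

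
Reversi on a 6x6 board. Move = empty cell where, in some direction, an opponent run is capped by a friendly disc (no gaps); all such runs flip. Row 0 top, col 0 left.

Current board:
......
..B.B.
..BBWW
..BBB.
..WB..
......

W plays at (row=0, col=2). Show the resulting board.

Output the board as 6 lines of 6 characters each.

Place W at (0,2); scan 8 dirs for brackets.
Dir NW: edge -> no flip
Dir N: edge -> no flip
Dir NE: edge -> no flip
Dir W: first cell '.' (not opp) -> no flip
Dir E: first cell '.' (not opp) -> no flip
Dir SW: first cell '.' (not opp) -> no flip
Dir S: opp run (1,2) (2,2) (3,2) capped by W -> flip
Dir SE: first cell '.' (not opp) -> no flip
All flips: (1,2) (2,2) (3,2)

Answer: ..W...
..W.B.
..WBWW
..WBB.
..WB..
......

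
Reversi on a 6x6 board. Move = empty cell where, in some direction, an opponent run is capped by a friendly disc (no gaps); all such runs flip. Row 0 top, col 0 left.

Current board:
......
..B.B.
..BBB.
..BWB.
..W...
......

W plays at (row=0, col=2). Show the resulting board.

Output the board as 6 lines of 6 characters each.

Place W at (0,2); scan 8 dirs for brackets.
Dir NW: edge -> no flip
Dir N: edge -> no flip
Dir NE: edge -> no flip
Dir W: first cell '.' (not opp) -> no flip
Dir E: first cell '.' (not opp) -> no flip
Dir SW: first cell '.' (not opp) -> no flip
Dir S: opp run (1,2) (2,2) (3,2) capped by W -> flip
Dir SE: first cell '.' (not opp) -> no flip
All flips: (1,2) (2,2) (3,2)

Answer: ..W...
..W.B.
..WBB.
..WWB.
..W...
......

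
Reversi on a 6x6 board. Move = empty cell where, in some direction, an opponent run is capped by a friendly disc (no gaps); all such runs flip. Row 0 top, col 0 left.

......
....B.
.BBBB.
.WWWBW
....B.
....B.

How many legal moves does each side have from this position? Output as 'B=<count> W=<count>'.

Answer: B=5 W=8

Derivation:
-- B to move --
(2,0): no bracket -> illegal
(2,5): no bracket -> illegal
(3,0): flips 3 -> legal
(4,0): flips 1 -> legal
(4,1): flips 2 -> legal
(4,2): flips 2 -> legal
(4,3): flips 2 -> legal
(4,5): no bracket -> illegal
B mobility = 5
-- W to move --
(0,3): no bracket -> illegal
(0,4): no bracket -> illegal
(0,5): flips 2 -> legal
(1,0): flips 1 -> legal
(1,1): flips 2 -> legal
(1,2): flips 1 -> legal
(1,3): flips 3 -> legal
(1,5): flips 1 -> legal
(2,0): no bracket -> illegal
(2,5): no bracket -> illegal
(3,0): no bracket -> illegal
(4,3): no bracket -> illegal
(4,5): no bracket -> illegal
(5,3): flips 1 -> legal
(5,5): flips 1 -> legal
W mobility = 8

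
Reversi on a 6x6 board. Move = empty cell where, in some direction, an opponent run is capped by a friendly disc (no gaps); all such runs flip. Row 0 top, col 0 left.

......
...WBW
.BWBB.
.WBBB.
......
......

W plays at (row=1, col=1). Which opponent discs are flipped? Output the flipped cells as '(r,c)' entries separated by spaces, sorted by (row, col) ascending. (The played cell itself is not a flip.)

Answer: (2,1)

Derivation:
Dir NW: first cell '.' (not opp) -> no flip
Dir N: first cell '.' (not opp) -> no flip
Dir NE: first cell '.' (not opp) -> no flip
Dir W: first cell '.' (not opp) -> no flip
Dir E: first cell '.' (not opp) -> no flip
Dir SW: first cell '.' (not opp) -> no flip
Dir S: opp run (2,1) capped by W -> flip
Dir SE: first cell 'W' (not opp) -> no flip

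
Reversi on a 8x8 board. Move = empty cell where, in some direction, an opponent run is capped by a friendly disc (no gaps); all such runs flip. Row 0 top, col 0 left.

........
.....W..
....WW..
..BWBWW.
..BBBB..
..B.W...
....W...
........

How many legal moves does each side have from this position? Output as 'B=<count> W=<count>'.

-- B to move --
(0,4): no bracket -> illegal
(0,5): flips 3 -> legal
(0,6): flips 3 -> legal
(1,3): no bracket -> illegal
(1,4): flips 1 -> legal
(1,6): flips 1 -> legal
(2,2): flips 1 -> legal
(2,3): flips 1 -> legal
(2,6): flips 1 -> legal
(2,7): flips 1 -> legal
(3,7): flips 2 -> legal
(4,6): no bracket -> illegal
(4,7): no bracket -> illegal
(5,3): no bracket -> illegal
(5,5): no bracket -> illegal
(6,3): flips 1 -> legal
(6,5): flips 1 -> legal
(7,3): no bracket -> illegal
(7,4): flips 2 -> legal
(7,5): no bracket -> illegal
B mobility = 12
-- W to move --
(2,1): flips 2 -> legal
(2,2): no bracket -> illegal
(2,3): no bracket -> illegal
(3,1): flips 1 -> legal
(4,1): no bracket -> illegal
(4,6): no bracket -> illegal
(5,1): flips 1 -> legal
(5,3): flips 2 -> legal
(5,5): flips 2 -> legal
(5,6): no bracket -> illegal
(6,1): flips 3 -> legal
(6,2): no bracket -> illegal
(6,3): no bracket -> illegal
W mobility = 6

Answer: B=12 W=6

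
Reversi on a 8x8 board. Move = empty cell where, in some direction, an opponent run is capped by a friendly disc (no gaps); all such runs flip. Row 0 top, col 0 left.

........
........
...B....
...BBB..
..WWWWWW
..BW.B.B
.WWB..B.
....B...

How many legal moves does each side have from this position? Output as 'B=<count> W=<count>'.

-- B to move --
(3,1): no bracket -> illegal
(3,2): flips 1 -> legal
(3,6): no bracket -> illegal
(3,7): flips 2 -> legal
(4,1): no bracket -> illegal
(5,0): no bracket -> illegal
(5,1): flips 1 -> legal
(5,4): flips 2 -> legal
(5,6): flips 1 -> legal
(6,0): flips 2 -> legal
(6,4): no bracket -> illegal
(7,0): flips 1 -> legal
(7,1): flips 3 -> legal
(7,2): flips 1 -> legal
(7,3): no bracket -> illegal
B mobility = 9
-- W to move --
(1,2): flips 2 -> legal
(1,3): flips 2 -> legal
(1,4): no bracket -> illegal
(2,2): flips 1 -> legal
(2,4): flips 3 -> legal
(2,5): flips 2 -> legal
(2,6): flips 1 -> legal
(3,2): no bracket -> illegal
(3,6): no bracket -> illegal
(4,1): no bracket -> illegal
(5,1): flips 1 -> legal
(5,4): no bracket -> illegal
(5,6): no bracket -> illegal
(6,4): flips 2 -> legal
(6,5): flips 1 -> legal
(6,7): flips 1 -> legal
(7,2): no bracket -> illegal
(7,3): flips 1 -> legal
(7,5): no bracket -> illegal
(7,6): no bracket -> illegal
(7,7): flips 2 -> legal
W mobility = 12

Answer: B=9 W=12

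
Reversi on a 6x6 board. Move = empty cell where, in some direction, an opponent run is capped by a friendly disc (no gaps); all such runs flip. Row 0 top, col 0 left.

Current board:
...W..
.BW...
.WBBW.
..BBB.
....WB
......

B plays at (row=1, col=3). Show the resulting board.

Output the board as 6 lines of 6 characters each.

Place B at (1,3); scan 8 dirs for brackets.
Dir NW: first cell '.' (not opp) -> no flip
Dir N: opp run (0,3), next=edge -> no flip
Dir NE: first cell '.' (not opp) -> no flip
Dir W: opp run (1,2) capped by B -> flip
Dir E: first cell '.' (not opp) -> no flip
Dir SW: first cell 'B' (not opp) -> no flip
Dir S: first cell 'B' (not opp) -> no flip
Dir SE: opp run (2,4), next='.' -> no flip
All flips: (1,2)

Answer: ...W..
.BBB..
.WBBW.
..BBB.
....WB
......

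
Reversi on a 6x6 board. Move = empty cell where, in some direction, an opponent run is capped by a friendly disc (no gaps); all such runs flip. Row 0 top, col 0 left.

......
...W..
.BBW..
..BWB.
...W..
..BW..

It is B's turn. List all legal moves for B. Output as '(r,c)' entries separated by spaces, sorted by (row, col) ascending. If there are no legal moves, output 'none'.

Answer: (0,4) (1,2) (1,4) (2,4) (4,4) (5,4)

Derivation:
(0,2): no bracket -> illegal
(0,3): no bracket -> illegal
(0,4): flips 1 -> legal
(1,2): flips 1 -> legal
(1,4): flips 1 -> legal
(2,4): flips 1 -> legal
(4,2): no bracket -> illegal
(4,4): flips 1 -> legal
(5,4): flips 2 -> legal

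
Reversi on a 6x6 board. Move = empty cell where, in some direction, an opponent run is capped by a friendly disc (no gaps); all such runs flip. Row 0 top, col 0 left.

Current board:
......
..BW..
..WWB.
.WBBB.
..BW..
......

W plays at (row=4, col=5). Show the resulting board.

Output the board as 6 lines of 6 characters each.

Place W at (4,5); scan 8 dirs for brackets.
Dir NW: opp run (3,4) capped by W -> flip
Dir N: first cell '.' (not opp) -> no flip
Dir NE: edge -> no flip
Dir W: first cell '.' (not opp) -> no flip
Dir E: edge -> no flip
Dir SW: first cell '.' (not opp) -> no flip
Dir S: first cell '.' (not opp) -> no flip
Dir SE: edge -> no flip
All flips: (3,4)

Answer: ......
..BW..
..WWB.
.WBBW.
..BW.W
......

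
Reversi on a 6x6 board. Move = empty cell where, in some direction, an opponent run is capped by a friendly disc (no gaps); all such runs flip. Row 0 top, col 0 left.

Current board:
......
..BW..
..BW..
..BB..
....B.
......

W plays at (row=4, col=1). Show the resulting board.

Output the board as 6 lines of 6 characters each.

Place W at (4,1); scan 8 dirs for brackets.
Dir NW: first cell '.' (not opp) -> no flip
Dir N: first cell '.' (not opp) -> no flip
Dir NE: opp run (3,2) capped by W -> flip
Dir W: first cell '.' (not opp) -> no flip
Dir E: first cell '.' (not opp) -> no flip
Dir SW: first cell '.' (not opp) -> no flip
Dir S: first cell '.' (not opp) -> no flip
Dir SE: first cell '.' (not opp) -> no flip
All flips: (3,2)

Answer: ......
..BW..
..BW..
..WB..
.W..B.
......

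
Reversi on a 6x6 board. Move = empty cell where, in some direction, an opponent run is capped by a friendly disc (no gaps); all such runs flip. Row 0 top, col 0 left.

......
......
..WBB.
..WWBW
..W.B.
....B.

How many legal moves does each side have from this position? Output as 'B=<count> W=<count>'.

-- B to move --
(1,1): flips 2 -> legal
(1,2): no bracket -> illegal
(1,3): no bracket -> illegal
(2,1): flips 1 -> legal
(2,5): no bracket -> illegal
(3,1): flips 2 -> legal
(4,1): flips 1 -> legal
(4,3): flips 1 -> legal
(4,5): no bracket -> illegal
(5,1): flips 2 -> legal
(5,2): no bracket -> illegal
(5,3): no bracket -> illegal
B mobility = 6
-- W to move --
(1,2): no bracket -> illegal
(1,3): flips 2 -> legal
(1,4): flips 1 -> legal
(1,5): flips 1 -> legal
(2,5): flips 2 -> legal
(4,3): no bracket -> illegal
(4,5): no bracket -> illegal
(5,3): flips 1 -> legal
(5,5): flips 1 -> legal
W mobility = 6

Answer: B=6 W=6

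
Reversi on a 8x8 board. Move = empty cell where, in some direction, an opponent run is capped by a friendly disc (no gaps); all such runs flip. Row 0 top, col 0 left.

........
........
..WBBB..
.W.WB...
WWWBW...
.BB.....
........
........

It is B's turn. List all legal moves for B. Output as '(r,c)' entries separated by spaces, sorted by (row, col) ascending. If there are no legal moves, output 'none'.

Answer: (2,1) (3,0) (3,2) (4,5) (5,4)

Derivation:
(1,1): no bracket -> illegal
(1,2): no bracket -> illegal
(1,3): no bracket -> illegal
(2,0): no bracket -> illegal
(2,1): flips 3 -> legal
(3,0): flips 1 -> legal
(3,2): flips 2 -> legal
(3,5): no bracket -> illegal
(4,5): flips 1 -> legal
(5,0): no bracket -> illegal
(5,3): no bracket -> illegal
(5,4): flips 1 -> legal
(5,5): no bracket -> illegal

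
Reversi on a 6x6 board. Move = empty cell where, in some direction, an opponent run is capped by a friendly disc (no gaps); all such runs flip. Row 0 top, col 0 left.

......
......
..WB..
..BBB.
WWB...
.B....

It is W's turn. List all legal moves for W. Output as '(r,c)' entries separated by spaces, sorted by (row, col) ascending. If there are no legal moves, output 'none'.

(1,2): no bracket -> illegal
(1,3): no bracket -> illegal
(1,4): flips 2 -> legal
(2,1): no bracket -> illegal
(2,4): flips 1 -> legal
(2,5): no bracket -> illegal
(3,1): no bracket -> illegal
(3,5): no bracket -> illegal
(4,3): flips 1 -> legal
(4,4): flips 1 -> legal
(4,5): no bracket -> illegal
(5,0): no bracket -> illegal
(5,2): flips 2 -> legal
(5,3): no bracket -> illegal

Answer: (1,4) (2,4) (4,3) (4,4) (5,2)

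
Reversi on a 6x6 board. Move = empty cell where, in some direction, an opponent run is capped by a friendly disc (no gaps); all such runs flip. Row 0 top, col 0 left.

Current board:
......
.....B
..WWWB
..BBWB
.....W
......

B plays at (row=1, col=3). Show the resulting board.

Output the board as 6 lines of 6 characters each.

Place B at (1,3); scan 8 dirs for brackets.
Dir NW: first cell '.' (not opp) -> no flip
Dir N: first cell '.' (not opp) -> no flip
Dir NE: first cell '.' (not opp) -> no flip
Dir W: first cell '.' (not opp) -> no flip
Dir E: first cell '.' (not opp) -> no flip
Dir SW: opp run (2,2), next='.' -> no flip
Dir S: opp run (2,3) capped by B -> flip
Dir SE: opp run (2,4) capped by B -> flip
All flips: (2,3) (2,4)

Answer: ......
...B.B
..WBBB
..BBWB
.....W
......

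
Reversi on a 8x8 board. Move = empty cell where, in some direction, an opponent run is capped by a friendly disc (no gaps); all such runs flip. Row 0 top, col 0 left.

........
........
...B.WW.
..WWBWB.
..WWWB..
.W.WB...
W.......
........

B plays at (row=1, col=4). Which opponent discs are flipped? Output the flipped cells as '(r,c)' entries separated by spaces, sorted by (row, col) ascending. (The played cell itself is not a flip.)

Answer: (2,5)

Derivation:
Dir NW: first cell '.' (not opp) -> no flip
Dir N: first cell '.' (not opp) -> no flip
Dir NE: first cell '.' (not opp) -> no flip
Dir W: first cell '.' (not opp) -> no flip
Dir E: first cell '.' (not opp) -> no flip
Dir SW: first cell 'B' (not opp) -> no flip
Dir S: first cell '.' (not opp) -> no flip
Dir SE: opp run (2,5) capped by B -> flip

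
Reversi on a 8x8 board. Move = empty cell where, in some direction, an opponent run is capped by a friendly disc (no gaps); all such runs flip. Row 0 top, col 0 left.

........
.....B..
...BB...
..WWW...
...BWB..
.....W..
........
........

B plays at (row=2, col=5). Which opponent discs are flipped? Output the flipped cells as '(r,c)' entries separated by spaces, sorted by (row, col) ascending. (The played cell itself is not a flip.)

Answer: (3,4)

Derivation:
Dir NW: first cell '.' (not opp) -> no flip
Dir N: first cell 'B' (not opp) -> no flip
Dir NE: first cell '.' (not opp) -> no flip
Dir W: first cell 'B' (not opp) -> no flip
Dir E: first cell '.' (not opp) -> no flip
Dir SW: opp run (3,4) capped by B -> flip
Dir S: first cell '.' (not opp) -> no flip
Dir SE: first cell '.' (not opp) -> no flip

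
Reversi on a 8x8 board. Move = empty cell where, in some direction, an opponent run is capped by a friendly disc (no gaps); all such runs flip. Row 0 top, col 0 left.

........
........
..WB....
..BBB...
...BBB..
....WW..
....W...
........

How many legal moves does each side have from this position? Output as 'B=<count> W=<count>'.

-- B to move --
(1,1): flips 1 -> legal
(1,2): flips 1 -> legal
(1,3): no bracket -> illegal
(2,1): flips 1 -> legal
(3,1): no bracket -> illegal
(4,6): no bracket -> illegal
(5,3): no bracket -> illegal
(5,6): no bracket -> illegal
(6,3): flips 1 -> legal
(6,5): flips 2 -> legal
(6,6): flips 1 -> legal
(7,3): no bracket -> illegal
(7,4): flips 2 -> legal
(7,5): no bracket -> illegal
B mobility = 7
-- W to move --
(1,2): no bracket -> illegal
(1,3): no bracket -> illegal
(1,4): no bracket -> illegal
(2,1): flips 2 -> legal
(2,4): flips 3 -> legal
(2,5): no bracket -> illegal
(3,1): no bracket -> illegal
(3,5): flips 1 -> legal
(3,6): flips 1 -> legal
(4,1): no bracket -> illegal
(4,2): flips 1 -> legal
(4,6): no bracket -> illegal
(5,2): no bracket -> illegal
(5,3): no bracket -> illegal
(5,6): no bracket -> illegal
W mobility = 5

Answer: B=7 W=5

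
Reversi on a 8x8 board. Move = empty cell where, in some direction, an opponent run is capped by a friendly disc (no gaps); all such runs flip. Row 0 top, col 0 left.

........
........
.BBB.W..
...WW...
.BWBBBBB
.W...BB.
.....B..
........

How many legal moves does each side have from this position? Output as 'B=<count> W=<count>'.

-- B to move --
(1,4): no bracket -> illegal
(1,5): no bracket -> illegal
(1,6): flips 2 -> legal
(2,4): flips 1 -> legal
(2,6): no bracket -> illegal
(3,1): no bracket -> illegal
(3,2): no bracket -> illegal
(3,5): no bracket -> illegal
(3,6): no bracket -> illegal
(4,0): no bracket -> illegal
(5,0): no bracket -> illegal
(5,2): no bracket -> illegal
(5,3): no bracket -> illegal
(6,0): no bracket -> illegal
(6,1): flips 1 -> legal
(6,2): no bracket -> illegal
B mobility = 3
-- W to move --
(1,0): no bracket -> illegal
(1,1): flips 1 -> legal
(1,2): flips 1 -> legal
(1,3): flips 1 -> legal
(1,4): no bracket -> illegal
(2,0): no bracket -> illegal
(2,4): no bracket -> illegal
(3,0): no bracket -> illegal
(3,1): flips 1 -> legal
(3,2): no bracket -> illegal
(3,5): no bracket -> illegal
(3,6): no bracket -> illegal
(3,7): no bracket -> illegal
(4,0): flips 1 -> legal
(5,0): no bracket -> illegal
(5,2): flips 1 -> legal
(5,3): flips 1 -> legal
(5,4): flips 1 -> legal
(5,7): no bracket -> illegal
(6,4): no bracket -> illegal
(6,6): flips 2 -> legal
(6,7): flips 2 -> legal
(7,4): no bracket -> illegal
(7,5): no bracket -> illegal
(7,6): no bracket -> illegal
W mobility = 10

Answer: B=3 W=10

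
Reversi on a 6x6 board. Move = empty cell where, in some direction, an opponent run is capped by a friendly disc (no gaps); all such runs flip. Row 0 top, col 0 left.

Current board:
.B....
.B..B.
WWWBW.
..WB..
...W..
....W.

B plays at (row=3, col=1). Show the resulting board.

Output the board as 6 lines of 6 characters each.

Place B at (3,1); scan 8 dirs for brackets.
Dir NW: opp run (2,0), next=edge -> no flip
Dir N: opp run (2,1) capped by B -> flip
Dir NE: opp run (2,2), next='.' -> no flip
Dir W: first cell '.' (not opp) -> no flip
Dir E: opp run (3,2) capped by B -> flip
Dir SW: first cell '.' (not opp) -> no flip
Dir S: first cell '.' (not opp) -> no flip
Dir SE: first cell '.' (not opp) -> no flip
All flips: (2,1) (3,2)

Answer: .B....
.B..B.
WBWBW.
.BBB..
...W..
....W.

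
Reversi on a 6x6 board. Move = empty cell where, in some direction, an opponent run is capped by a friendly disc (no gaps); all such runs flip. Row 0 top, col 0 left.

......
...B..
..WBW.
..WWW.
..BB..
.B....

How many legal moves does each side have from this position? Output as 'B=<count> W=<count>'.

-- B to move --
(1,1): no bracket -> illegal
(1,2): flips 2 -> legal
(1,4): no bracket -> illegal
(1,5): flips 2 -> legal
(2,1): flips 2 -> legal
(2,5): flips 2 -> legal
(3,1): flips 1 -> legal
(3,5): flips 1 -> legal
(4,1): flips 1 -> legal
(4,4): no bracket -> illegal
(4,5): flips 1 -> legal
B mobility = 8
-- W to move --
(0,2): flips 1 -> legal
(0,3): flips 2 -> legal
(0,4): flips 1 -> legal
(1,2): flips 1 -> legal
(1,4): flips 1 -> legal
(3,1): no bracket -> illegal
(4,0): no bracket -> illegal
(4,1): no bracket -> illegal
(4,4): no bracket -> illegal
(5,0): no bracket -> illegal
(5,2): flips 2 -> legal
(5,3): flips 1 -> legal
(5,4): flips 1 -> legal
W mobility = 8

Answer: B=8 W=8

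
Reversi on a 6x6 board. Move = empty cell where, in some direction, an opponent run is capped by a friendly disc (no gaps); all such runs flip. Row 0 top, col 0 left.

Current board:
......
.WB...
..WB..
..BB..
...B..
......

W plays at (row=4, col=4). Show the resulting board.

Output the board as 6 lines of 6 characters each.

Place W at (4,4); scan 8 dirs for brackets.
Dir NW: opp run (3,3) capped by W -> flip
Dir N: first cell '.' (not opp) -> no flip
Dir NE: first cell '.' (not opp) -> no flip
Dir W: opp run (4,3), next='.' -> no flip
Dir E: first cell '.' (not opp) -> no flip
Dir SW: first cell '.' (not opp) -> no flip
Dir S: first cell '.' (not opp) -> no flip
Dir SE: first cell '.' (not opp) -> no flip
All flips: (3,3)

Answer: ......
.WB...
..WB..
..BW..
...BW.
......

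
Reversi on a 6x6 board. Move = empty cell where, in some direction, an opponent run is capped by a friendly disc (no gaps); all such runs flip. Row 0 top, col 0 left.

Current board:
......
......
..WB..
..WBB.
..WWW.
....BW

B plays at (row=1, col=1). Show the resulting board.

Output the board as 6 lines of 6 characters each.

Answer: ......
.B....
..BB..
..WBB.
..WWW.
....BW

Derivation:
Place B at (1,1); scan 8 dirs for brackets.
Dir NW: first cell '.' (not opp) -> no flip
Dir N: first cell '.' (not opp) -> no flip
Dir NE: first cell '.' (not opp) -> no flip
Dir W: first cell '.' (not opp) -> no flip
Dir E: first cell '.' (not opp) -> no flip
Dir SW: first cell '.' (not opp) -> no flip
Dir S: first cell '.' (not opp) -> no flip
Dir SE: opp run (2,2) capped by B -> flip
All flips: (2,2)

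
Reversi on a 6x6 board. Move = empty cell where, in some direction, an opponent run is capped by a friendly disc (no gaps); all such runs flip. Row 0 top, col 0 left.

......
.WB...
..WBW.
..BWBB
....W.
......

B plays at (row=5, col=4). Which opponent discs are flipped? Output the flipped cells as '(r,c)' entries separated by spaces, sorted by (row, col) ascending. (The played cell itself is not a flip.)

Dir NW: first cell '.' (not opp) -> no flip
Dir N: opp run (4,4) capped by B -> flip
Dir NE: first cell '.' (not opp) -> no flip
Dir W: first cell '.' (not opp) -> no flip
Dir E: first cell '.' (not opp) -> no flip
Dir SW: edge -> no flip
Dir S: edge -> no flip
Dir SE: edge -> no flip

Answer: (4,4)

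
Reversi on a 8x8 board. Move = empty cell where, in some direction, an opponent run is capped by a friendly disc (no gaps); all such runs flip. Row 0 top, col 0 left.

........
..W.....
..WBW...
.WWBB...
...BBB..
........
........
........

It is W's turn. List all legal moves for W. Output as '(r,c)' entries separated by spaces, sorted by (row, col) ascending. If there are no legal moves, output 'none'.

Answer: (1,4) (3,5) (4,2) (5,4) (5,5) (5,6)

Derivation:
(1,3): no bracket -> illegal
(1,4): flips 1 -> legal
(2,5): no bracket -> illegal
(3,5): flips 2 -> legal
(3,6): no bracket -> illegal
(4,2): flips 1 -> legal
(4,6): no bracket -> illegal
(5,2): no bracket -> illegal
(5,3): no bracket -> illegal
(5,4): flips 3 -> legal
(5,5): flips 2 -> legal
(5,6): flips 3 -> legal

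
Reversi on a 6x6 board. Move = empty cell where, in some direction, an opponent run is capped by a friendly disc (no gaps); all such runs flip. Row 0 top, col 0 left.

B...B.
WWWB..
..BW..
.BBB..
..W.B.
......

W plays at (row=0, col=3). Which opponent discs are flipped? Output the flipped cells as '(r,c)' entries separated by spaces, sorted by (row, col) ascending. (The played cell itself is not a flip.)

Answer: (1,3)

Derivation:
Dir NW: edge -> no flip
Dir N: edge -> no flip
Dir NE: edge -> no flip
Dir W: first cell '.' (not opp) -> no flip
Dir E: opp run (0,4), next='.' -> no flip
Dir SW: first cell 'W' (not opp) -> no flip
Dir S: opp run (1,3) capped by W -> flip
Dir SE: first cell '.' (not opp) -> no flip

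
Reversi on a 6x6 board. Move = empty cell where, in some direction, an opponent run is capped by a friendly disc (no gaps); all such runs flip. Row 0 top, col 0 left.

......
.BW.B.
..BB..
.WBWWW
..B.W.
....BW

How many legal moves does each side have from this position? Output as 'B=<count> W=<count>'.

Answer: B=9 W=6

Derivation:
-- B to move --
(0,1): flips 1 -> legal
(0,2): flips 1 -> legal
(0,3): no bracket -> illegal
(1,3): flips 1 -> legal
(2,0): flips 1 -> legal
(2,1): no bracket -> illegal
(2,4): flips 3 -> legal
(2,5): no bracket -> illegal
(3,0): flips 1 -> legal
(4,0): flips 1 -> legal
(4,1): no bracket -> illegal
(4,3): flips 1 -> legal
(4,5): flips 1 -> legal
(5,3): no bracket -> illegal
B mobility = 9
-- W to move --
(0,0): flips 2 -> legal
(0,1): no bracket -> illegal
(0,2): no bracket -> illegal
(0,3): no bracket -> illegal
(0,4): no bracket -> illegal
(0,5): no bracket -> illegal
(1,0): flips 1 -> legal
(1,3): flips 2 -> legal
(1,5): no bracket -> illegal
(2,0): no bracket -> illegal
(2,1): no bracket -> illegal
(2,4): no bracket -> illegal
(2,5): no bracket -> illegal
(4,1): no bracket -> illegal
(4,3): no bracket -> illegal
(4,5): no bracket -> illegal
(5,1): flips 1 -> legal
(5,2): flips 3 -> legal
(5,3): flips 2 -> legal
W mobility = 6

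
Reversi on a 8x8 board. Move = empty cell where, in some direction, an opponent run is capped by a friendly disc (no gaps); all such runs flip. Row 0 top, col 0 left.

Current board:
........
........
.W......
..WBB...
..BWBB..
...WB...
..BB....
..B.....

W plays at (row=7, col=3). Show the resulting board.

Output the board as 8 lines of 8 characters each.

Answer: ........
........
.W......
..WBB...
..BWBB..
...WB...
..BW....
..BW....

Derivation:
Place W at (7,3); scan 8 dirs for brackets.
Dir NW: opp run (6,2), next='.' -> no flip
Dir N: opp run (6,3) capped by W -> flip
Dir NE: first cell '.' (not opp) -> no flip
Dir W: opp run (7,2), next='.' -> no flip
Dir E: first cell '.' (not opp) -> no flip
Dir SW: edge -> no flip
Dir S: edge -> no flip
Dir SE: edge -> no flip
All flips: (6,3)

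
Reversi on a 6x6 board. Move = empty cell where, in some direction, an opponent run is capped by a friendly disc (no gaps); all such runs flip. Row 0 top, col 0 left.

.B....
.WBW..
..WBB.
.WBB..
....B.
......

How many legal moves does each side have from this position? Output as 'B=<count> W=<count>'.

-- B to move --
(0,0): flips 2 -> legal
(0,2): flips 1 -> legal
(0,3): flips 1 -> legal
(0,4): no bracket -> illegal
(1,0): flips 1 -> legal
(1,4): flips 1 -> legal
(2,0): no bracket -> illegal
(2,1): flips 2 -> legal
(3,0): flips 1 -> legal
(4,0): no bracket -> illegal
(4,1): no bracket -> illegal
(4,2): no bracket -> illegal
B mobility = 7
-- W to move --
(0,0): no bracket -> illegal
(0,2): flips 1 -> legal
(0,3): no bracket -> illegal
(1,0): no bracket -> illegal
(1,4): no bracket -> illegal
(1,5): no bracket -> illegal
(2,1): no bracket -> illegal
(2,5): flips 2 -> legal
(3,4): flips 2 -> legal
(3,5): flips 1 -> legal
(4,1): no bracket -> illegal
(4,2): flips 1 -> legal
(4,3): flips 2 -> legal
(4,5): no bracket -> illegal
(5,3): no bracket -> illegal
(5,4): no bracket -> illegal
(5,5): flips 2 -> legal
W mobility = 7

Answer: B=7 W=7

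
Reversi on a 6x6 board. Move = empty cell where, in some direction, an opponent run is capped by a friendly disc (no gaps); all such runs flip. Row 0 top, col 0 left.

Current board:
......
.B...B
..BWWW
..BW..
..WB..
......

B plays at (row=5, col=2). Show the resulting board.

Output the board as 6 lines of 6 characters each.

Place B at (5,2); scan 8 dirs for brackets.
Dir NW: first cell '.' (not opp) -> no flip
Dir N: opp run (4,2) capped by B -> flip
Dir NE: first cell 'B' (not opp) -> no flip
Dir W: first cell '.' (not opp) -> no flip
Dir E: first cell '.' (not opp) -> no flip
Dir SW: edge -> no flip
Dir S: edge -> no flip
Dir SE: edge -> no flip
All flips: (4,2)

Answer: ......
.B...B
..BWWW
..BW..
..BB..
..B...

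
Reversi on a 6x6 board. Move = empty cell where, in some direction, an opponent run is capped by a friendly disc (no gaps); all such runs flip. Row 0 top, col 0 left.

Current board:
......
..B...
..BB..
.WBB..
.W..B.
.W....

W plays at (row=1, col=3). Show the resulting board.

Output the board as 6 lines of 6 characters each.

Place W at (1,3); scan 8 dirs for brackets.
Dir NW: first cell '.' (not opp) -> no flip
Dir N: first cell '.' (not opp) -> no flip
Dir NE: first cell '.' (not opp) -> no flip
Dir W: opp run (1,2), next='.' -> no flip
Dir E: first cell '.' (not opp) -> no flip
Dir SW: opp run (2,2) capped by W -> flip
Dir S: opp run (2,3) (3,3), next='.' -> no flip
Dir SE: first cell '.' (not opp) -> no flip
All flips: (2,2)

Answer: ......
..BW..
..WB..
.WBB..
.W..B.
.W....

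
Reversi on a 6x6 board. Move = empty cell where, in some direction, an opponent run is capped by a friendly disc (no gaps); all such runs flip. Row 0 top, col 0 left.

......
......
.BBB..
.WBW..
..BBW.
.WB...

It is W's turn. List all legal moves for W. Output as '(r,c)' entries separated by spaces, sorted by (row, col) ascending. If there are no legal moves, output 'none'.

(1,0): no bracket -> illegal
(1,1): flips 2 -> legal
(1,2): no bracket -> illegal
(1,3): flips 2 -> legal
(1,4): no bracket -> illegal
(2,0): no bracket -> illegal
(2,4): no bracket -> illegal
(3,0): no bracket -> illegal
(3,4): no bracket -> illegal
(4,1): flips 2 -> legal
(5,3): flips 3 -> legal
(5,4): no bracket -> illegal

Answer: (1,1) (1,3) (4,1) (5,3)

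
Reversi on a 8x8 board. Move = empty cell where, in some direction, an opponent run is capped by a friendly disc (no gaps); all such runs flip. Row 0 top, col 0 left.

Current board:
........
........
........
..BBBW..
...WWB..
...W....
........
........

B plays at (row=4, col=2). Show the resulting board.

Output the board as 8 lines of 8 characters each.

Answer: ........
........
........
..BBBW..
..BBBB..
...W....
........
........

Derivation:
Place B at (4,2); scan 8 dirs for brackets.
Dir NW: first cell '.' (not opp) -> no flip
Dir N: first cell 'B' (not opp) -> no flip
Dir NE: first cell 'B' (not opp) -> no flip
Dir W: first cell '.' (not opp) -> no flip
Dir E: opp run (4,3) (4,4) capped by B -> flip
Dir SW: first cell '.' (not opp) -> no flip
Dir S: first cell '.' (not opp) -> no flip
Dir SE: opp run (5,3), next='.' -> no flip
All flips: (4,3) (4,4)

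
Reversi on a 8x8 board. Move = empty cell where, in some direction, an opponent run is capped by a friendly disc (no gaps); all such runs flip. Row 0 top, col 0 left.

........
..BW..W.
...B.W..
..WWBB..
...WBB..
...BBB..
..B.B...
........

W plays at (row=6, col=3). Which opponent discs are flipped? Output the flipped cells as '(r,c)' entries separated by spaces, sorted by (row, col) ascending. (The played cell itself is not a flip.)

Dir NW: first cell '.' (not opp) -> no flip
Dir N: opp run (5,3) capped by W -> flip
Dir NE: opp run (5,4) (4,5), next='.' -> no flip
Dir W: opp run (6,2), next='.' -> no flip
Dir E: opp run (6,4), next='.' -> no flip
Dir SW: first cell '.' (not opp) -> no flip
Dir S: first cell '.' (not opp) -> no flip
Dir SE: first cell '.' (not opp) -> no flip

Answer: (5,3)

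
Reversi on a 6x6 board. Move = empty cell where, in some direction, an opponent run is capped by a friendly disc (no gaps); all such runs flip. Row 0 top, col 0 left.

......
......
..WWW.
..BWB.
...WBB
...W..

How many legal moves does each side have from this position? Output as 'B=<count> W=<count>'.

Answer: B=6 W=8

Derivation:
-- B to move --
(1,1): flips 2 -> legal
(1,2): flips 2 -> legal
(1,3): no bracket -> illegal
(1,4): flips 2 -> legal
(1,5): no bracket -> illegal
(2,1): no bracket -> illegal
(2,5): no bracket -> illegal
(3,1): no bracket -> illegal
(3,5): no bracket -> illegal
(4,2): flips 1 -> legal
(5,2): flips 1 -> legal
(5,4): flips 1 -> legal
B mobility = 6
-- W to move --
(2,1): flips 1 -> legal
(2,5): flips 1 -> legal
(3,1): flips 1 -> legal
(3,5): flips 2 -> legal
(4,1): flips 1 -> legal
(4,2): flips 1 -> legal
(5,4): flips 2 -> legal
(5,5): flips 1 -> legal
W mobility = 8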